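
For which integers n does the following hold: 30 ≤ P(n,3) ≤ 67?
5

Solution: P(4,3)=24; P(5,3)=60; P(6,3)=120. So valid n = 5.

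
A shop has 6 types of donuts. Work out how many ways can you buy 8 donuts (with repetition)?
1,287

Reasoning: Stars and bars: C(8+6-1, 8) = C(13, 8) = 1,287.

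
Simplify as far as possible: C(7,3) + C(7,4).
70

Explanation: By Pascal's identity: C(8,4) = 70.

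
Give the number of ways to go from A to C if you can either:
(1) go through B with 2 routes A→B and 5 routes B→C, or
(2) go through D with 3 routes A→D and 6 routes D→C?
28

Explanation: Route via B: 2×5=10. Route via D: 3×6=18. Total: 28.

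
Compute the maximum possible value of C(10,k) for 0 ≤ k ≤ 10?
252
Maximum at k = 5: C(10,5) = 252.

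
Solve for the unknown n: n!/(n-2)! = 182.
n!/(n-2)! = n×(n-1), a product of 2 consecutive integers ≈ (n−0.5)^2. 182^(1/2) + 0.5 ≈ 14.0; check n = 14: 14×13 = 182 ✓. So n = 14.
Final answer: 14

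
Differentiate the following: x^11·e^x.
Product rule: d/dx[x^11]·e^x + x^11·d/dx[e^x] = 11x^{10}e^x + x^11e^x.
Final answer: (11x^10 + x^11)e^x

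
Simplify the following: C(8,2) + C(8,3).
84

Reasoning: By Pascal's identity: C(9,3) = 84.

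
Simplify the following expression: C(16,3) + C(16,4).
2,380

Reasoning: By Pascal's identity: C(17,4) = 2,380.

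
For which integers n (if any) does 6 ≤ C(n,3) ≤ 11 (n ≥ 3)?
5

Reasoning: C(4,3)=4; C(5,3)=10; C(6,3)=20. So valid n = 5.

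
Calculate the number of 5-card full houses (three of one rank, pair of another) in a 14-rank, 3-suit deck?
546

Explanation: Triple rank: 14. Triple suits: C(3,3)=1. Pair rank: 13. Pair suits: C(3,2)=3. Total: 546.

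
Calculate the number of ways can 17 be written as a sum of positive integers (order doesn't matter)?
297

Working:
Pentagonal recurrence p(n) = p(n−1) + p(n−2) − p(n−5) − p(n−7) + …: p(17) = p(16) + p(15) − p(12) − p(10) + p(5) + p(2) = 231 + 176 − 77 − 42 + 7 + 2 = 297.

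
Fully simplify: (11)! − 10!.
(11)! − 10! = (11)·10! − 10! = (11−1)·10! = 10·10! = 36,288,000.
Final answer: 36,288,000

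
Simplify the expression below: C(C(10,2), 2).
990

C(10,2) = 45, then C(45, 2) = 990.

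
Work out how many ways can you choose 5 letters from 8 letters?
C(8,5) = 8! / (5! × (8-5)!)
         = 8! / (5! × 3!)
         = 56
Final answer: 56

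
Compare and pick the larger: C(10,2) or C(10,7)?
C(10,7)

Working:
C(10,2)=45, C(10,7)=120.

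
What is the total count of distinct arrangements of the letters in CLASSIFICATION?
1,816,214,400

Working:
Word has 14 letters (C=2, L=1, A=2, S=2, I=3, F=1, T=1, O=1, N=1). Arrangements: 14!/Π(k!) = 1,816,214,400.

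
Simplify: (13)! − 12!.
(13)! − 12! = (13)·12! − 12! = (13−1)·12! = 12·12! = 5,748,019,200.

Answer: 5,748,019,200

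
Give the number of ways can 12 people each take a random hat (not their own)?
176,214,841
Using D(n) = (n-1)[D(n-1) + D(n-2)]:
D(12) = (12-1) × [D(11) + D(10)]
      = 11 × [14684570 + 1334961]
      = 11 × 16019531
      = 176,214,841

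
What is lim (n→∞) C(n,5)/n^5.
1/120

Reasoning: C(n,5) ≈ n^5/5! for large n. Limit = 1/5! = 1/120.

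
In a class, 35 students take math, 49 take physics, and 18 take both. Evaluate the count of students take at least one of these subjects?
66

Solution: |A∪B| = |A|+|B|-|A∩B| = 35+49-18 = 66.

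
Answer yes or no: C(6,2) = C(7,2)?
LHS = C(6,2) = 15; RHS = C(7,2) = 21. 15 ≠ 21, so the statement does not hold.
Final answer: No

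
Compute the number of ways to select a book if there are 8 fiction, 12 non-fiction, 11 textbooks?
31
By the addition principle: 8 + 12 + 11 = 31.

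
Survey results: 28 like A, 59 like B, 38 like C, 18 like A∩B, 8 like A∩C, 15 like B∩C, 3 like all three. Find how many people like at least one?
|A∪B∪C| = 28+59+38-18-8-15+3 = 87.

Answer: 87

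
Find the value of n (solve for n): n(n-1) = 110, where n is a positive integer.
n² − n − 110 = 0, so n = (1 ± √(1 + 4·110))/2 = (1 ± √441)/2 = (1 ± 21)/2, i.e. n = 11 or n = -10. Taking the positive root, n = 11 (check: 11×10 = 110).

Answer: 11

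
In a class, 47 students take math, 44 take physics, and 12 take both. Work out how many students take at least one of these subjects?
79

Working:
|A∪B| = |A|+|B|-|A∩B| = 47+44-12 = 79.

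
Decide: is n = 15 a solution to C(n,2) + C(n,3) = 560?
Yes

Reasoning: C(15,2) + C(15,3) = 105 + 455 = 560, which equals 560.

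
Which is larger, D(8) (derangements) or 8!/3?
D(8)

Explanation: D(8) = (8-1)·[D(7) + D(6)] = 7·[1,854 + 265] = 14,833; 8!/3 = 40,320/3 = 13,440.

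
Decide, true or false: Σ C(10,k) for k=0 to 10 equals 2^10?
True

Binomial theorem: Σ C(10,k) = (1+1)^10 = 2^10 = 1,024; RHS 2^10 = 1,024.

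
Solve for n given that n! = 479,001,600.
12
n! is strictly increasing. 10! = 3,628,800, 11! = 39,916,800, 12! = 479,001,600 ✓. So n = 12.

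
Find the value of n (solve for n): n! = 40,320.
8

Solution: n! is strictly increasing. 6! = 720, 7! = 5,040, 8! = 40,320 ✓. So n = 8.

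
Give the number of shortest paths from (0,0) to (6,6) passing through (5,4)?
378

Solution: To (5,4): C(9,5)=126. From there: C(3,1)=3. Total: 378.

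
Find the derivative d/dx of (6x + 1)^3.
18(6x + 1)^2

Working:
Chain rule: 3(6x+1)^{2} × 6 = 18(6x+1)^{2}.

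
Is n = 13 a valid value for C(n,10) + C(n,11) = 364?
Yes
C(13,10) + C(13,11) = 286 + 78 = 364, which equals 364.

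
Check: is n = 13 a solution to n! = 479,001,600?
No

Working:
13! = 13·12! = 13·479,001,600 = 6,227,020,800, which does not equal 479,001,600.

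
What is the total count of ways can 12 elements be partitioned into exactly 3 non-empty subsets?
86,526

Working:
This equals S(12,3), the Stirling number of the 2nd kind.
Using the Stirling recurrence: S(n,k) = k·S(n-1,k) + S(n-1,k-1)
S(12,3) = 3·S(11,3) + S(11,2)
         = 3·28501 + 1023
         = 85503 + 1023
         = 86,526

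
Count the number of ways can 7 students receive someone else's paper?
1,854
Using D(n) = (n-1)[D(n-1) + D(n-2)]:
D(7) = (7-1) × [D(6) + D(5)]
      = 6 × [265 + 44]
      = 6 × 309
      = 1,854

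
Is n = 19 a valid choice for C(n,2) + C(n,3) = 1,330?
No

C(19,2) + C(19,3) = 171 + 969 = 1,140, which does not equal 1,330.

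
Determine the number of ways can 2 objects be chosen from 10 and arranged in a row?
90

Explanation: P(10,2) = 10!/(10-2)! = 90.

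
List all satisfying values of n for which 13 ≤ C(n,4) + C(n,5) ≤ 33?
6

Working:
C(5,4)+C(5,5)=6; C(6,4)+C(6,5)=21; C(7,4)+C(7,5)=56. So valid n = 6.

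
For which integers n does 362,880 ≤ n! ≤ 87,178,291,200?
9, 10, 11, 12, 13, 14

Solution: n! is strictly increasing; 9! = 362,880 and 14! = 87,178,291,200, so valid n = 9, 10, 11, 12, 13, 14.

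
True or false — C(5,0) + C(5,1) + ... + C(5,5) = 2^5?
True

Solution: Binomial theorem with x = y = 1: Σ C(5,i) = (1+1)^5 = 2^5 = 32. The statement holds.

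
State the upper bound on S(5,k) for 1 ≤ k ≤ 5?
25

Row S(5,k) for k = 1..5 (via S(n,k) = k·S(n−1,k) + S(n−1,k−1)): 1, 15, 25, 10, 1. The row is unimodal; maximum at k = 3: 25.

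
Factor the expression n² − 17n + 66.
(n − 6)(n − 11)

Working:
Seek roots whose sum is 17 and product is 66: (6, 11). So n² − 17n + 66 = (n − 6)(n − 11).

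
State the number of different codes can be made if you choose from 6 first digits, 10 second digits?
60

Working:
By the multiplication principle: 6 × 10 = 60.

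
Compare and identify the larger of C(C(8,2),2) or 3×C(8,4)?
C(C(8,2),2)

Explanation: C(C(8,2),2)=378, 3×C(8,4)=210.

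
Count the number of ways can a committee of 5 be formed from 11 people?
462

Reasoning: C(11,5) = 11! / (5! × (11-5)!)
         = 11! / (5! × 6!)
         = 462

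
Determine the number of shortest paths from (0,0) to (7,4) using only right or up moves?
330
Choose 7 rights from 11 moves: C(11,7) = 330.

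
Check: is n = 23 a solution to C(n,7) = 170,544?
C(23,7) = 23·22·21·20·19·18·17/7! = 1,235,591,280/5,040 = 245,157, which does not equal 170,544.

Answer: No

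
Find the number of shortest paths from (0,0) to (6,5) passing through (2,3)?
150

Solution: To (2,3): C(5,2)=10. From there: C(6,4)=15. Total: 150.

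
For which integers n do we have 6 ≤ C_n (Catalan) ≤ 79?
C_3=5; C_4=14; C_5=42; C_6=132. So valid n = 4, 5.
Final answer: 4, 5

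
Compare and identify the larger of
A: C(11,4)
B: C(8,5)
A=C(11,4)=330, B=C(8,5)=56.

Answer: A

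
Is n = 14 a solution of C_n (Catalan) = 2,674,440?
C_14 = C(28,14)/(14+1) = 40,116,600/15 = 2,674,440, which equals 2,674,440.

Answer: Yes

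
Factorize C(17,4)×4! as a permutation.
P(17,4)

C(17,4)×4! = [17!/(4!(13)!)]×4! = 17!/(13)! = P(17,4) = 57,120.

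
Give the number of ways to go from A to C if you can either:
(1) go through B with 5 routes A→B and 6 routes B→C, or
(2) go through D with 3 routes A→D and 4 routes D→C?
Route via B: 5×6=30. Route via D: 3×4=12. Total: 42.
Final answer: 42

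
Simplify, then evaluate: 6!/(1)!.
This equals 6×5×...×2 = 720.

Answer: 720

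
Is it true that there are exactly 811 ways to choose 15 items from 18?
False

Working:
C(18,15) = 816 ≠ 811.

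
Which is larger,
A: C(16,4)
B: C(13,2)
A

Reasoning: A=C(16,4)=1,820, B=C(13,2)=78.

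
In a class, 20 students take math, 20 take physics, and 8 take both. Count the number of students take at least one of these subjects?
32

|A∪B| = |A|+|B|-|A∩B| = 20+20-8 = 32.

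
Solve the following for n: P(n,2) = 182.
14

Solution: P(n,2) = n(n−1) is increasing in n; n(n−1) ≈ (n−0.5)^2 = 182 gives n ≈ 14.0. Check: P(12,2) = 132, P(13,2) = 156, P(14,2) = 182 ✓. So n = 14.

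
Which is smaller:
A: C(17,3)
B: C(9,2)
B

Explanation: A=C(17,3)=680, B=C(9,2)=36.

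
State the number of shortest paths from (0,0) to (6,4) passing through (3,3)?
80
To (3,3): C(6,3)=20. From there: C(4,3)=4. Total: 80.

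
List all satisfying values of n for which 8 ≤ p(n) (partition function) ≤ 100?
Tabulating p(n) via p(n) = p(n−1) + p(n−2) − p(n−5) − p(n−7) + …: p(5)=7; p(6)=11; p(7)=15; p(8)=22; p(9)=30; p(10)=42; p(11)=56; p(12)=77; p(13)=101. So valid n = 6, 7, 8, 9, 10, 11, 12.
Final answer: 6, 7, 8, 9, 10, 11, 12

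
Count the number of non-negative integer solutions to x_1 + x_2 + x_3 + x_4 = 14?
680

Explanation: C(14+4-1, 4-1) = 680.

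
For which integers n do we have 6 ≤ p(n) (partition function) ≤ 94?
5, 6, 7, 8, 9, 10, 11, 12

Explanation: Tabulating p(n) via p(n) = p(n−1) + p(n−2) − p(n−5) − p(n−7) + …: p(4)=5; p(5)=7; p(6)=11; p(7)=15; p(8)=22; p(9)=30; p(10)=42; p(11)=56; p(12)=77; p(13)=101. So valid n = 5, 6, 7, 8, 9, 10, 11, 12.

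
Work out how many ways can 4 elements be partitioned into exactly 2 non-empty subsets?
7

Reasoning: This equals S(4,2), the Stirling number of the 2nd kind.
Using the Stirling recurrence: S(n,k) = k·S(n-1,k) + S(n-1,k-1)
S(4,2) = 2·S(3,2) + S(3,1)
         = 2·3 + 1
         = 6 + 1
         = 7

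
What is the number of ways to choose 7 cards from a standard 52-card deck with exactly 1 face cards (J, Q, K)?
46,060,560

12 face cards and 40 non-face cards: C(12,1) × C(40,6) = 12 × 3,838,380 = 46,060,560.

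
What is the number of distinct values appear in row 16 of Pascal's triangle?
9

Working:
Row 16 has entries C(16,0)..C(16,16); by symmetry C(16,k)=C(16,16-k), giving 9 distinct values.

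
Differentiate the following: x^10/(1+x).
(10x^9(1+x) - x^10)/(1+x)²

Explanation: Quotient rule: [10x^{9}(1+x) - x^10]/(1+x)².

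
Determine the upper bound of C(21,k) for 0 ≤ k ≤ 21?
352,716

Reasoning: Maximum at k = 10 or k = 11: C(21,10) = 352,716.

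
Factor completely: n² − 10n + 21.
(n − 3)(n − 7)

Solution: Seek roots whose sum is 10 and product is 21: (3, 7). So n² − 10n + 21 = (n − 3)(n − 7).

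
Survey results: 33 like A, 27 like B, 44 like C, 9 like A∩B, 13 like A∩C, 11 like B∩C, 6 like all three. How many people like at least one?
77

Working:
|A∪B∪C| = 33+27+44-9-13-11+6 = 77.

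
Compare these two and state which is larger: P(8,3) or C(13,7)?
C(13,7)

Explanation: P(8,3)=336, C(13,7)=1,716.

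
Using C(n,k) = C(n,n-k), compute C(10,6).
210

Reasoning: C(10,6) = C(10,4) = 210.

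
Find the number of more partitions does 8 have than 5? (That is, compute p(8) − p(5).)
Pentagonal recurrence p(n) = p(n−1) + p(n−2) − p(n−5) − p(n−7) + …: p(8) = p(7) + p(6) − p(3) − p(1) = 15 + 11 − 3 − 1 = 22.
p(5) = p(4) + p(3) − p(0) = 5 + 3 − 1 = 7.
Difference = 22 − 7 = 15.
Final answer: 15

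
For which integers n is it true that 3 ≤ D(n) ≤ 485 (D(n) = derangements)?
4, 5, 6

Working:
Using D(n) = (n−1)[D(n−1) + D(n−2)] with D(1)=0, D(2)=1: D(3)=2; D(4)=9; D(5)=44; D(6)=265; D(7)=1,854. So valid n = 4, 5, 6.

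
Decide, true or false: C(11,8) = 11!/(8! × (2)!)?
False
The correct denominator is 8!×3!, giving C(11,8) = 165; the stated RHS is 11!/(8!×2!) = 495 ≠ 165, so the statement does not hold.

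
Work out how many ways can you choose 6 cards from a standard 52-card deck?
20,358,520
C(52,6) = 20,358,520.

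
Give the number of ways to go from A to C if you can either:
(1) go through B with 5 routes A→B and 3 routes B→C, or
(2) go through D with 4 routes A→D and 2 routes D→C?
Route via B: 5×3=15. Route via D: 4×2=8. Total: 23.
Final answer: 23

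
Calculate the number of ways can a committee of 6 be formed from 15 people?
5,005
C(15,6) = 15! / (6! × (15-6)!)
         = 15! / (6! × 9!)
         = 5,005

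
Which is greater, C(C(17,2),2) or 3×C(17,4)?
C(C(17,2),2)
C(C(17,2),2)=9,180, 3×C(17,4)=7,140.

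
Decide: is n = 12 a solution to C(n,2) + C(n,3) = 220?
C(12,2) + C(12,3) = 66 + 220 = 286, which does not equal 220.

Answer: No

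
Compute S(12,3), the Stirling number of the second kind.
86,526
Using the Stirling recurrence: S(n,k) = k·S(n-1,k) + S(n-1,k-1)
S(12,3) = 3·S(11,3) + S(11,2)
         = 3·28501 + 1023
         = 85503 + 1023
         = 86,526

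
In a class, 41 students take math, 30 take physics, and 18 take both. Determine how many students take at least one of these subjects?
53

Working:
|A∪B| = |A|+|B|-|A∩B| = 41+30-18 = 53.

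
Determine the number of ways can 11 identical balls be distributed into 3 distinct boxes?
78
C(11+3-1, 3-1) = C(13, 2) = 78.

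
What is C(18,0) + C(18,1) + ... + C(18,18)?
262,144

Solution: Sum of binomial coefficients = 2^18 = 262,144.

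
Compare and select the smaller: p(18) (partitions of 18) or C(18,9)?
p(18)

Reasoning: Pentagonal recurrence p(n) = p(n−1) + p(n−2) − p(n−5) − p(n−7) + …: p(18) = p(17) + p(16) − p(13) − p(11) + p(6) + p(3) = 297 + 231 − 101 − 56 + 11 + 3 = 385; C(18,9) = 48,620.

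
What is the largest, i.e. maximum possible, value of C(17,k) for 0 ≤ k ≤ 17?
24,310

Reasoning: Maximum at k = 8 or k = 9: C(17,8) = 24,310.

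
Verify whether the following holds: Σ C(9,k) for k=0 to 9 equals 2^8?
False

Working:
Binomial theorem: Σ C(9,k) = (1+1)^9 = 2^9 = 512; RHS 2^8 = 256.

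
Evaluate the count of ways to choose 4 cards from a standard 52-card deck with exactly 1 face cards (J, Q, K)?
118,560

Reasoning: 12 face cards and 40 non-face cards: C(12,1) × C(40,3) = 12 × 9,880 = 118,560.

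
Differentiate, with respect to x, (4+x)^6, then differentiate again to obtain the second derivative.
30(4+x)^4

Solution: First derivative: 6(4+x)^{5}. Second derivative: 6·5·(4+x)^{4} = 30(4+x)^{4}.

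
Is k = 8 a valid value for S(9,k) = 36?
S(9,8) = 8·S(8,8) + S(8,7) = 8·1 + 28 = 36, which equals 36.

Answer: Yes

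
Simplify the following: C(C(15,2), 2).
5,460

Solution: C(15,2) = 105, then C(105, 2) = 5,460.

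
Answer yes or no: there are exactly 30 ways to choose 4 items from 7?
C(7,4) = 35 ≠ 30.
Final answer: No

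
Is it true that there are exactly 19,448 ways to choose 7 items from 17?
C(17,7) = 19,448.
Final answer: True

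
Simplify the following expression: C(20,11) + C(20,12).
293,930

By Pascal's identity: C(21,12) = 293,930.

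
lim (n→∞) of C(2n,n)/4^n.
0

Solution: C(2n,n) ~ 4^n/√(πn), so C(2n,n)/4^n ~ 1/√(πn) → 0.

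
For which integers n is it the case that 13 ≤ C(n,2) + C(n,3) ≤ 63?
5, 6, 7

C(4,2)+C(4,3)=10; C(5,2)+C(5,3)=20; C(6,2)+C(6,3)=35; C(7,2)+C(7,3)=56; C(8,2)+C(8,3)=84. So valid n = 5, 6, 7.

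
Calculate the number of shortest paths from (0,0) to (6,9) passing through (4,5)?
1,890

Working:
To (4,5): C(9,4)=126. From there: C(6,2)=15. Total: 1,890.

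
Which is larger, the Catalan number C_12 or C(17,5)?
C_12 = C(24,12)/(12+1) = 2,704,156/13 = 208,012; C(17,5) = 6,188.
Final answer: C_12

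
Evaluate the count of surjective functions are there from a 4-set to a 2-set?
14

Explanation: Onto functions = 2! × S(4,2)
First compute S(4,2) via recurrence:
Using the Stirling recurrence: S(n,k) = k·S(n-1,k) + S(n-1,k-1)
S(4,2) = 2·S(3,2) + S(3,1)
         = 2·3 + 1
         = 6 + 1
         = 7
Then: 2 × 7 = 14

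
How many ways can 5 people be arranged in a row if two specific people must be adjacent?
Treat pair as unit: (5-1)! arrangements × 2 internal orders = 48.

Answer: 48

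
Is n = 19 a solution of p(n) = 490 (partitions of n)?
Yes

Reasoning: Pentagonal recurrence p(n) = p(n−1) + p(n−2) − p(n−5) − p(n−7) + …: p(19) = p(18) + p(17) − p(14) − p(12) + p(7) + p(4) = 385 + 297 − 135 − 77 + 15 + 5 = 490, which equals 490.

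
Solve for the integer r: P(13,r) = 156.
2
P(13,r) = 13·12·…·(13−r+1), a product of r factors. Multiplying down from 13: 13 = 13; 13·12 = 156 ✓ (2 factors). So r = 2.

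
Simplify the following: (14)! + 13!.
93,405,312,000

Solution: (14)! + 13! = (14)·13! + 13! = (14+1)·13! = 15·13! = 93,405,312,000.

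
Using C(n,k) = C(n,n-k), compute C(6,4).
15

C(6,4) = C(6,2) = 15.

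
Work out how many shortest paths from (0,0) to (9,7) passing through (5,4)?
4,410

Working:
To (5,4): C(9,5)=126. From there: C(7,4)=35. Total: 4,410.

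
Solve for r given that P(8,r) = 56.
2

Explanation: P(8,r) = 8·7·…·(8−r+1), a product of r factors. Multiplying down from 8: 8 = 8; 8·7 = 56 ✓ (2 factors). So r = 2.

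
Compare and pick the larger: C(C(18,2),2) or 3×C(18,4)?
C(C(18,2),2)

Reasoning: C(C(18,2),2)=11,628, 3×C(18,4)=9,180.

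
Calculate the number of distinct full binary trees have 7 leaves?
Using the Catalan number formula: C_n = C(2n, n) / (n+1)
C_6 = C(12, 6) / (6+1)
     = 924 / 7
     = 132
Final answer: 132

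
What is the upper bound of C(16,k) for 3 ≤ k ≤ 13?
12,870

C(16,k) is maximised at the centre of the row: C(16,8) = 12,870.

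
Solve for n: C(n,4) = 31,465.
31
C(n,4) = n(n−1)(n−2)(n−3)/4! is increasing in n, and n(n−1)(n−2)(n−3) = 4!·31,465 = 755,160 ≈ (n−1.5)^4 gives n ≈ 31.0. Check: C(29,4) = 23,751, C(30,4) = 27,405, C(31,4) = 31,465 ✓. So n = 31.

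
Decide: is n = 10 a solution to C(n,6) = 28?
No

Solution: C(10,6) = 10·9·8·7·6·5/6! = 151,200/720 = 210, which does not equal 28.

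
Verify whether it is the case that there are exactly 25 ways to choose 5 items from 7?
False

Working:
C(7,5) = 21 ≠ 25.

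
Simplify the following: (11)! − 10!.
36,288,000

Solution: (11)! − 10! = (11)·10! − 10! = (11−1)·10! = 10·10! = 36,288,000.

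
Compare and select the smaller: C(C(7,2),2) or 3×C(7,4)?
3×C(7,4)

Solution: C(C(7,2),2)=210, 3×C(7,4)=105.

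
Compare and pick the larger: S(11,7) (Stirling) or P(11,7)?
P(11,7)
S(11,7) = 7·S(10,7) + S(10,6) = 7·5,880 + 22,827 = 63,987; P(11,7) = 1,663,200.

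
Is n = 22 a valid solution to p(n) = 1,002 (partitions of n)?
Pentagonal recurrence p(n) = p(n−1) + p(n−2) − p(n−5) − p(n−7) + …: p(22) = p(21) + p(20) − p(17) − p(15) + p(10) + p(7) − p(0) = 792 + 627 − 297 − 176 + 42 + 15 − 1 = 1,002, which equals 1,002.
Final answer: Yes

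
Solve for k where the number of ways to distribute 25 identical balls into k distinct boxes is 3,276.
4

Reasoning: Stars and bars: the count is C(25+k−1, k−1), increasing in k. k=2: C(26,1) = 26, k=3: C(27,2) = 351, k=4: C(28,3) = 3,276 ✓. So k = 4.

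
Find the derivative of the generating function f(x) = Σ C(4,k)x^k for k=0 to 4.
Σ k·C(4,k)x^(k-1) for k=1 to 4
Term-by-term differentiation gives Σ k·C(4,k)x^{k-1} for k=1 to 4.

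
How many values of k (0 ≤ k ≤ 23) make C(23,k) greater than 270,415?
Row 23 is unimodal and symmetric about k=23/2. C(23,7)=245,157 ≤ 270,415; C(23,8)=490,314 > 270,415; by symmetry C(23,k) > 270,415 for k = 8..15. That's 15 - 8 + 1 = 8 values.

Answer: 8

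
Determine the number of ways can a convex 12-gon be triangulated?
16,796

Working:
Using the Catalan number formula: C_n = C(2n, n) / (n+1)
C_10 = C(20, 10) / (10+1)
     = 184756 / 11
     = 16,796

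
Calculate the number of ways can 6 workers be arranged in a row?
720

Working:
Arrangements of 6 distinct objects: 6! = 720.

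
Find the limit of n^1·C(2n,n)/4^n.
∞

Reasoning: C(2n,n) ~ 4^n/√(πn), so n^1·C(2n,n)/4^n ~ n^(1 − 1/2)/√π → ∞.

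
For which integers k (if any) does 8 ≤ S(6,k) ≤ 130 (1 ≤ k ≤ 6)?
2, 3, 4, 5

Reasoning: S(6,1)=1; S(6,2)=31; S(6,3)=90; S(6,4)=65; S(6,5)=15; S(6,6)=1. So valid k = 2, 3, 4, 5.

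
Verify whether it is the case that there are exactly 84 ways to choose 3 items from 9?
True

C(9,3) = 84.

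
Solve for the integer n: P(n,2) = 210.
15

Solution: P(n,2) = n(n−1) is increasing in n; n(n−1) ≈ (n−0.5)^2 = 210 gives n ≈ 15.0. Check: P(13,2) = 156, P(14,2) = 182, P(15,2) = 210 ✓. So n = 15.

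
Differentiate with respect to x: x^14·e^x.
(14x^13 + x^14)e^x
Product rule: d/dx[x^14]·e^x + x^14·d/dx[e^x] = 14x^{13}e^x + x^14e^x.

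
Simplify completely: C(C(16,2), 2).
7,140

Solution: C(16,2) = 120, then C(120, 2) = 7,140.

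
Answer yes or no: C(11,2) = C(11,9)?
Yes

Symmetry C(n,k) = C(n,n-k): C(11,2) = 55 and C(11,9) = 55. Both sides agree, so the statement holds.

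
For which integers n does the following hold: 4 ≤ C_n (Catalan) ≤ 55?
3, 4, 5

Working:
C_2=2; C_3=5; C_4=14; C_5=42; C_6=132. So valid n = 3, 4, 5.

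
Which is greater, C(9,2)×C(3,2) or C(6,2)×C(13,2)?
C(6,2)×C(13,2)
C(9,2)×C(3,2)=108, C(6,2)×C(13,2)=1,170.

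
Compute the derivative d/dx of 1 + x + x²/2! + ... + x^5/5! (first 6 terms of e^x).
1 + x + x²/2! + ... + x^4/4!

Differentiating term by term gives the first 5 terms of e^x.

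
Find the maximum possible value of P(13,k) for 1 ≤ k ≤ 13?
6,227,020,800
P(13,k) increases in k, so maximum at k = 13: 13! = 6,227,020,800.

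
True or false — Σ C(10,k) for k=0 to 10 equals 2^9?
Binomial theorem: Σ C(10,k) = (1+1)^10 = 2^10 = 1,024; RHS 2^9 = 512.
Final answer: False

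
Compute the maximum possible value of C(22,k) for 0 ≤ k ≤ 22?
705,432

Reasoning: Maximum at k = 11: C(22,11) = 705,432.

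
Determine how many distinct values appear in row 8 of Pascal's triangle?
5

Explanation: Row 8 has entries C(8,0)..C(8,8); by symmetry C(8,k)=C(8,8-k), giving 5 distinct values.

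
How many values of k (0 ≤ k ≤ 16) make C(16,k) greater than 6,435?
5

Reasoning: Row 16 is unimodal and symmetric about k=16/2. C(16,5)=4,368 ≤ 6,435; C(16,6)=8,008 > 6,435; by symmetry C(16,k) > 6,435 for k = 6..10. That's 10 - 6 + 1 = 5 values.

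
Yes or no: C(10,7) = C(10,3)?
Symmetry C(n,k) = C(n,n-k): C(10,7) = 120 and C(10,3) = 120. Both sides agree, so the statement holds.

Answer: Yes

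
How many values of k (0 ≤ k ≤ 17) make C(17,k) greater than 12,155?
6
Row 17 is unimodal and symmetric about k=17/2. C(17,5)=6,188 ≤ 12,155; C(17,6)=12,376 > 12,155; by symmetry C(17,k) > 12,155 for k = 6..11. That's 11 - 6 + 1 = 6 values.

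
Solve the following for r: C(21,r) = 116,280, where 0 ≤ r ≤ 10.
C(21,r) is increasing for 0 ≤ r ≤ 10. Stepping up (C(21,r+1) = C(21,r)·(21−r)/(r+1)): C(21,1) = 21, C(21,2) = 210, C(21,3) = 1,330, C(21,4) = 5,985, C(21,5) = 20,349, C(21,6) = 54,264, C(21,7) = 116,280 ✓. So r = 7.
Final answer: 7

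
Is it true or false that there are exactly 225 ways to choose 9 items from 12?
C(12,9) = 220 ≠ 225.

Answer: False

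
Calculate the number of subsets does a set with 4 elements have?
16

Each element can be included or excluded: 2^4 = 16.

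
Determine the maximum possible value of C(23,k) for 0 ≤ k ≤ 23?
1,352,078

Solution: Maximum at k = 11 or k = 12: C(23,11) = 1,352,078.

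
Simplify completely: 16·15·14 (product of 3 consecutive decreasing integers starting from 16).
This is P(16,3) = 16!/(13)! = 3,360.
Final answer: 3,360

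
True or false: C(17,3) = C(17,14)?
True

C(17,3) = C(17,17-3) by the symmetry property; both equal 680.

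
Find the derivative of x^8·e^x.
Product rule: d/dx[x^8]·e^x + x^8·d/dx[e^x] = 8x^{7}e^x + x^8e^x.

Answer: (8x^7 + x^8)e^x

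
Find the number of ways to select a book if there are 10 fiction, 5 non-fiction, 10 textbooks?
25

Solution: By the addition principle: 10 + 5 + 10 = 25.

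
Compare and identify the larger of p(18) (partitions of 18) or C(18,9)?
C(18,9)

Working:
Pentagonal recurrence p(n) = p(n−1) + p(n−2) − p(n−5) − p(n−7) + …: p(18) = p(17) + p(16) − p(13) − p(11) + p(6) + p(3) = 297 + 231 − 101 − 56 + 11 + 3 = 385; C(18,9) = 48,620.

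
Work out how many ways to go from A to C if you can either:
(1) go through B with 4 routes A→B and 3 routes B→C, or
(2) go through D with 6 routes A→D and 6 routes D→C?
Route via B: 4×3=12. Route via D: 6×6=36. Total: 48.

Answer: 48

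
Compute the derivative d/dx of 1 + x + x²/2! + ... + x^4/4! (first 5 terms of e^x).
1 + x + x²/2! + ... + x^3/3!

Explanation: Differentiating term by term gives the first 4 terms of e^x.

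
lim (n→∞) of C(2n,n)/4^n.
C(2n,n) ~ 4^n/√(πn), so C(2n,n)/4^n ~ 1/√(πn) → 0.
Final answer: 0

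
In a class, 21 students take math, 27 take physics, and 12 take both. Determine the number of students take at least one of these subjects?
36
|A∪B| = |A|+|B|-|A∩B| = 21+27-12 = 36.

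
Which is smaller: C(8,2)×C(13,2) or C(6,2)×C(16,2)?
C(6,2)×C(16,2)

Solution: C(8,2)×C(13,2)=2,184, C(6,2)×C(16,2)=1,800.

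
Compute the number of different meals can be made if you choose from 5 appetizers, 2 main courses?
By the multiplication principle: 5 × 2 = 10.

Answer: 10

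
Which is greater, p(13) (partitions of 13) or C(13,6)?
C(13,6)
Pentagonal recurrence p(n) = p(n−1) + p(n−2) − p(n−5) − p(n−7) + …: p(13) = p(12) + p(11) − p(8) − p(6) + p(1) = 77 + 56 − 22 − 11 + 1 = 101; C(13,6) = 1,716.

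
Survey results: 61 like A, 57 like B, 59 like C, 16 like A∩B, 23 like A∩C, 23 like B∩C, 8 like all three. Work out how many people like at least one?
|A∪B∪C| = 61+57+59-16-23-23+8 = 123.
Final answer: 123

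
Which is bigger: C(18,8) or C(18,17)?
C(18,8)

Solution: C(18,8)=43,758, C(18,17)=18.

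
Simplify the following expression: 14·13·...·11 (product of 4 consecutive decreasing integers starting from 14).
24,024

Working:
This is P(14,4) = 14!/(10)! = 24,024.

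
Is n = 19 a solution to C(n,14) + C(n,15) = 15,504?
C(19,14) + C(19,15) = 11,628 + 3,876 = 15,504, which equals 15,504.

Answer: Yes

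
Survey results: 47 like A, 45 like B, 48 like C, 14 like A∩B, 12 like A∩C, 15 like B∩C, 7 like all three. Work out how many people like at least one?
|A∪B∪C| = 47+45+48-14-12-15+7 = 106.

Answer: 106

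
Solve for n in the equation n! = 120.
n! is strictly increasing. 3! = 6, 4! = 24, 5! = 120 ✓. So n = 5.
Final answer: 5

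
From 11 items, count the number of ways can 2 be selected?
55

C(11,2) = 11! / (2! × (11-2)!)
         = 11! / (2! × 9!)
         = 55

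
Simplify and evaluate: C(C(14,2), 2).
4,095

Solution: C(14,2) = 91, then C(91, 2) = 4,095.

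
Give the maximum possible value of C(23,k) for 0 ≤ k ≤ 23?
1,352,078

Solution: Maximum at k = 11 or k = 12: C(23,11) = 1,352,078.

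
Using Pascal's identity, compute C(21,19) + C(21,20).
231

Solution: C(21,19) + C(21,20) = C(22,20) = 231.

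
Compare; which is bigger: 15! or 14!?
15!

Solution: 15!=1,307,674,368,000, 14!=87,178,291,200. 15! > 14!.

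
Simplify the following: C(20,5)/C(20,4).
16/5

Explanation: C(n,k+1)/C(n,k) = (n−k)/(k+1). Here (20−4)/(4+1) = 16/5 = 16/5.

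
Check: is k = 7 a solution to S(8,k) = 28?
Yes

Solution: S(8,7) = 7·S(7,7) + S(7,6) = 7·1 + 21 = 28, which equals 28.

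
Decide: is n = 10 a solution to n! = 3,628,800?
Yes

Explanation: 10! = 10·9! = 10·362,880 = 3,628,800, which equals 3,628,800.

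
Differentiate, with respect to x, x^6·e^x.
(6x^5 + x^6)e^x

Reasoning: Product rule: d/dx[x^6]·e^x + x^6·d/dx[e^x] = 6x^{5}e^x + x^6e^x.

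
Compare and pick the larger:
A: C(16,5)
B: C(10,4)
A

Working:
A=C(16,5)=4,368, B=C(10,4)=210.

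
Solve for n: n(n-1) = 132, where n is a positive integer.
12

Explanation: n² − n − 132 = 0, so n = (1 ± √(1 + 4·132))/2 = (1 ± √529)/2 = (1 ± 23)/2, i.e. n = 12 or n = -11. Taking the positive root, n = 12 (check: 12×11 = 132).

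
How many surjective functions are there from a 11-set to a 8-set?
Onto functions = 8! × S(11,8)
First compute S(11,8) via recurrence:
Using the Stirling recurrence: S(n,k) = k·S(n-1,k) + S(n-1,k-1)
S(11,8) = 8·S(10,8) + S(10,7)
         = 8·750 + 5880
         = 6000 + 5880
         = 11,880
Then: 40320 × 11880 = 479,001,600
Final answer: 479,001,600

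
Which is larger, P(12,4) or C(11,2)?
P(12,4)=11,880, C(11,2)=55.
Final answer: P(12,4)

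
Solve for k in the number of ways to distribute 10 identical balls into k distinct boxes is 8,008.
Stars and bars: the count is C(10+k−1, k−1), increasing in k. k=5: C(14,4) = 1,001, k=6: C(15,5) = 3,003, k=7: C(16,6) = 8,008 ✓. So k = 7.

Answer: 7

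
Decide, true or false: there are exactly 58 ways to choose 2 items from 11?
False
C(11,2) = 55 ≠ 58.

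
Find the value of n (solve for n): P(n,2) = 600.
25

Working:
P(n,2) = n(n−1) is increasing in n; n(n−1) ≈ (n−0.5)^2 = 600 gives n ≈ 25.0. Check: P(23,2) = 506, P(24,2) = 552, P(25,2) = 600 ✓. So n = 25.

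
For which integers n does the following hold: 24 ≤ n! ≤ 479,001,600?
4, 5, 6, 7, 8, 9, 10, 11, 12

n! is strictly increasing; 4! = 24 and 12! = 479,001,600, so valid n = 4, 5, 6, 7, 8, 9, 10, 11, 12.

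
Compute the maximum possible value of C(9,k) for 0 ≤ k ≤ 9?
126
Maximum at k = 4 or k = 5: C(9,4) = 126.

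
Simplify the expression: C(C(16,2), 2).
7,140

Reasoning: C(16,2) = 120, then C(120, 2) = 7,140.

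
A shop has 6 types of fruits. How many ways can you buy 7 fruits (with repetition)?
792

Reasoning: Stars and bars: C(7+6-1, 7) = C(12, 7) = 792.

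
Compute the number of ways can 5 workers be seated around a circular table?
24
Circular arrangements: (5-1)! = 24.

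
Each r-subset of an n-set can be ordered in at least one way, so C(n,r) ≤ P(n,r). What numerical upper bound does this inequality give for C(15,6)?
P(15,6) = 15·14·13·12·11·10 = 3,603,600, so C(15,6) ≤ 3,603,600. (The bound is loose by a factor of 6! = 720: C(15,6) = 3,603,600/720 = 5,005.)

Answer: 3,603,600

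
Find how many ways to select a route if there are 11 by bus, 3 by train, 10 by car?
24

Explanation: By the addition principle: 11 + 3 + 10 = 24.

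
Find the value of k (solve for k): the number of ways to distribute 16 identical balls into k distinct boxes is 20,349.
6

Working:
Stars and bars: the count is C(16+k−1, k−1), increasing in k. k=4: C(19,3) = 969, k=5: C(20,4) = 4,845, k=6: C(21,5) = 20,349 ✓. So k = 6.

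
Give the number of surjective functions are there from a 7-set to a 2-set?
126

Solution: Onto functions = 2! × S(7,2)
First compute S(7,2) via recurrence:
Using the Stirling recurrence: S(n,k) = k·S(n-1,k) + S(n-1,k-1)
S(7,2) = 2·S(6,2) + S(6,1)
         = 2·31 + 1
         = 62 + 1
         = 63
Then: 2 × 63 = 126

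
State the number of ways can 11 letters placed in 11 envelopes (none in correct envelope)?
14,684,570

Explanation: Using D(n) = (n-1)[D(n-1) + D(n-2)]:
D(11) = (11-1) × [D(10) + D(9)]
      = 10 × [1334961 + 133496]
      = 10 × 1468457
      = 14,684,570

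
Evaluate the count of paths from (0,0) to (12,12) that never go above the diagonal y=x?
208,012

Reasoning: Counted by the Catalan number C_12: C_12 = C(24,12)/(12+1) = 2,704,156/13 = 208,012.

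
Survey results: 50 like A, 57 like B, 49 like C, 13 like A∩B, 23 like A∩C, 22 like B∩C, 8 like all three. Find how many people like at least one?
106

|A∪B∪C| = 50+57+49-13-23-22+8 = 106.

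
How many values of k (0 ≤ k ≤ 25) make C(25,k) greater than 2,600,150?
6

Explanation: Row 25 is unimodal and symmetric about k=25/2. C(25,9)=2,042,975 ≤ 2,600,150; C(25,10)=3,268,760 > 2,600,150; by symmetry C(25,k) > 2,600,150 for k = 10..15. That's 15 - 10 + 1 = 6 values.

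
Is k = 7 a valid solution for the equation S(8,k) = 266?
No

S(8,7) = 7·S(7,7) + S(7,6) = 7·1 + 21 = 28, which does not equal 266.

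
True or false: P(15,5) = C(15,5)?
False

Solution: P(15,5) = 360,360 and C(15,5) = 3,003; P(n,r) = r! × C(n,r) so P > C whenever r ≥ 2.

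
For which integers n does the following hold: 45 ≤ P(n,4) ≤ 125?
5

P(4,4)=24; P(5,4)=120; P(6,4)=360. So valid n = 5.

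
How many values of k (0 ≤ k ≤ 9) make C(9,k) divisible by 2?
Checking C(9,k) mod 2 for k = 0..9: divisible at k = 2, 3, 4, 5, 6, 7. That's 6 values.
Final answer: 6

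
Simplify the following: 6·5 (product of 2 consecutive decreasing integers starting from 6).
30

Explanation: This is P(6,2) = 6!/(4)! = 30.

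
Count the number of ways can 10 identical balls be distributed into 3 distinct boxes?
66

Working:
C(10+3-1, 3-1) = C(12, 2) = 66.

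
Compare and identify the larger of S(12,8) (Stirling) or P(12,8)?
S(12,8) = 8·S(11,8) + S(11,7) = 8·11,880 + 63,987 = 159,027; P(12,8) = 19,958,400.
Final answer: P(12,8)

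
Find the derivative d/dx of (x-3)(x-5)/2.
d/dx[(x-3)(x-5)] = (x-5) + (x-3) = 2x - 8. Dividing by 2 gives (2x - 8)/2.
Final answer: (2x - 8)/2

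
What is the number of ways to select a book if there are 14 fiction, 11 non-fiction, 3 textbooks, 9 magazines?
37

By the addition principle: 14 + 11 + 3 + 9 = 37.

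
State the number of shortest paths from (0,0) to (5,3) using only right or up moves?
56

Working:
Choose 5 rights from 8 moves: C(8,5) = 56.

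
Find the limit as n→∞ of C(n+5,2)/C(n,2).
1

Explanation: Both numerator and denominator grow as n^2/2! for large n, so the ratio → 1.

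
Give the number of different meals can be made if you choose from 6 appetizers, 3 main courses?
18

Explanation: By the multiplication principle: 6 × 3 = 18.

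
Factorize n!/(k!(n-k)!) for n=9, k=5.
C(9,5) = 126

Reasoning: This is the binomial coefficient C(9,5) = 126.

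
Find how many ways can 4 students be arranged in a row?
24

Solution: Arrangements of 4 distinct objects: 4! = 24.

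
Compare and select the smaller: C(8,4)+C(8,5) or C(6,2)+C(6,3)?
C(6,2)+C(6,3)

Explanation: First=126, Second=35.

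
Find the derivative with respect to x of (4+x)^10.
Using the power rule: d/dx (4+x)^10 = 10(4+x)^{9}.

Answer: 10(4+x)^9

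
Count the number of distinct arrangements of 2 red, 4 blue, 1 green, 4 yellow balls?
34,650

Working:
Multinomial: 11!/(2! × 4! × 1! × 4!) = 34,650.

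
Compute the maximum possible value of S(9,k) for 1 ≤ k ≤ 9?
7,770
Row S(9,k) for k = 1..9 (via S(n,k) = k·S(n−1,k) + S(n−1,k−1)): 1, 255, 3,025, 7,770, 6,951, 2,646, 462, 36, 1. The row is unimodal; maximum at k = 4: 7,770.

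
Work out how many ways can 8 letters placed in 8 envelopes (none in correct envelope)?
Using D(n) = (n-1)[D(n-1) + D(n-2)]:
D(8) = (8-1) × [D(7) + D(6)]
      = 7 × [1854 + 265]
      = 7 × 2119
      = 14,833
Final answer: 14,833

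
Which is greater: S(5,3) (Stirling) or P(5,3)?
P(5,3)

Solution: S(5,3) = 3·S(4,3) + S(4,2) = 3·6 + 7 = 25; P(5,3) = 60.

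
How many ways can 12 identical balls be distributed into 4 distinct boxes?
455

C(12+4-1, 4-1) = C(15, 3) = 455.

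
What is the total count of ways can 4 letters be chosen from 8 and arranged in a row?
1,680
P(8,4) = 8!/(8-4)! = 1,680.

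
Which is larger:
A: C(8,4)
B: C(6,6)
A

Solution: A=C(8,4)=70, B=C(6,6)=1.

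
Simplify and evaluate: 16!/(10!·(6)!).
8,008

This is C(16,10) = 8,008.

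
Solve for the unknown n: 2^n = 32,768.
15

32,768 = 1,024 × 32 = 2^10 × 2^5 = 2^15, so n = 15.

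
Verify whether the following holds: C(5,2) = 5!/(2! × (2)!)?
False

The correct denominator is 2!×3!, giving C(5,2) = 10; the stated RHS is 5!/(2!×2!) = 30 ≠ 10, so the statement does not hold.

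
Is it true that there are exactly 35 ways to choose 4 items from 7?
True

Working:
C(7,4) = 35.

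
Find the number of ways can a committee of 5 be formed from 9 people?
126

Working:
C(9,5) = 9! / (5! × (9-5)!)
         = 9! / (5! × 4!)
         = 126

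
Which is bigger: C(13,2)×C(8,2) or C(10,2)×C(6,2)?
C(13,2)×C(8,2)=2,184, C(10,2)×C(6,2)=675.
Final answer: C(13,2)×C(8,2)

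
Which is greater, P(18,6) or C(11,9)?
P(18,6)=13,366,080, C(11,9)=55.

Answer: P(18,6)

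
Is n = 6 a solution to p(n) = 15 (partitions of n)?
No

Solution: Pentagonal recurrence p(n) = p(n−1) + p(n−2) − p(n−5) − p(n−7) + …: p(6) = p(5) + p(4) − p(1) = 7 + 5 − 1 = 11, which does not equal 15.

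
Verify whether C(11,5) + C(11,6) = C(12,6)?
True

Working:
Pascal's identity: LHS = 462 + 462 = 924; RHS = C(12,6) = 924. Both sides agree, so the statement holds.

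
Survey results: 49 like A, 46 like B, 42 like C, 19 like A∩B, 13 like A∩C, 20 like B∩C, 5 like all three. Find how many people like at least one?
|A∪B∪C| = 49+46+42-19-13-20+5 = 90.

Answer: 90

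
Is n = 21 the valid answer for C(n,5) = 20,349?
Yes

Explanation: C(21,5) = 21·20·19·18·17/5! = 2,441,880/120 = 20,349, which equals 20,349.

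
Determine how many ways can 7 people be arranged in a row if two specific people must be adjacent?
Treat pair as unit: (7-1)! arrangements × 2 internal orders = 1,440.

Answer: 1,440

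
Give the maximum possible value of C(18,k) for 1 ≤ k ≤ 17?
48,620

Reasoning: C(18,k) is maximised at the centre of the row: C(18,9) = 48,620.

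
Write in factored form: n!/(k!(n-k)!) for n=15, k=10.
C(15,10) = 3,003

Solution: This is the binomial coefficient C(15,10) = 3,003.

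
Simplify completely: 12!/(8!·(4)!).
495

Reasoning: This is C(12,8) = 495.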